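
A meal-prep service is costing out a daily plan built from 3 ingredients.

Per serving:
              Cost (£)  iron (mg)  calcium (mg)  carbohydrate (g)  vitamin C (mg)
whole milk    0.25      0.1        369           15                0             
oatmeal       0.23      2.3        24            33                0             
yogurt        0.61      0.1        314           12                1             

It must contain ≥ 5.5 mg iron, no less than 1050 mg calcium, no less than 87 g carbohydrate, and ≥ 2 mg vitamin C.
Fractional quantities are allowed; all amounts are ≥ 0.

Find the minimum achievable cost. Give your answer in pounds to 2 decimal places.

Let x1 = servings of whole milk, x2 = servings of oatmeal, x3 = servings of yogurt.
Minimise 0.25x1 + 0.23x2 + 0.61x3 with:
  0.1x1 + 2.3x2 + 0.1x3 ≥ 5.5   (iron)
  369x1 + 24x2 + 314x3 ≥ 1050   (calcium)
  15x1 + 33x2 + 12x3 ≥ 87   (carbohydrate)
  1x3 ≥ 2   (vitamin C)
  x1, x2, x3 ≥ 0.
The optimal mix uses every input. The iron, calcium, vitamin C requirements are met with equality.
Solving gives x1 = 0.9966, x2 = 2.261, x3 = 2.
Total cost: 0.25·0.9966 + 0.23·2.261 + 0.61·2 = 1.9892.

£1.99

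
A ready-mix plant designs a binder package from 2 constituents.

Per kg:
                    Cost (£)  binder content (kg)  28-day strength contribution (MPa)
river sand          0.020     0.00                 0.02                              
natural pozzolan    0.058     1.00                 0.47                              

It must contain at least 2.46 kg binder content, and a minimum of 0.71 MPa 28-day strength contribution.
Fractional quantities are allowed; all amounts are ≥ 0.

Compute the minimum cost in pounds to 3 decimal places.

£0.143

Let x1 = kg of river sand, x2 = kg of natural pozzolan.
min 0.02x1 + 0.058x2 s.t.:
  1x2 ≥ 2.46   (binder content)
  0.02x1 + 0.47x2 ≥ 0.71   (28-day strength contribution)
  x1, x2 ≥ 0.
At the optimum only natural pozzolan is positive (river sand = 0). Binding constraint: binder content.
That vertex is x2 = 2.46.
Objective = 0.058·2.46 = 0.14268.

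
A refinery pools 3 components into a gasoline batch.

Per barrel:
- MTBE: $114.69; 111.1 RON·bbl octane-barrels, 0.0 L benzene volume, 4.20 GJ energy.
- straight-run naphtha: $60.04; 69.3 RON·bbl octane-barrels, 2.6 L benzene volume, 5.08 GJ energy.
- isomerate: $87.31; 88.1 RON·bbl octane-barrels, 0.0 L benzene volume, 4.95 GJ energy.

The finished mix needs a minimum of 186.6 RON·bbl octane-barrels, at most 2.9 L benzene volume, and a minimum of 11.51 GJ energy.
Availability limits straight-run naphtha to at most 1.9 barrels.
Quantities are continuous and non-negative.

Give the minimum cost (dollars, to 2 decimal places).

Treat it as an LP. Let x1 = barrels of MTBE, x2 = barrels of straight-run naphtha, x3 = barrels of isomerate.
Minimize 114.69x1 + 60.04x2 + 87.31x3 s.t.:
  111.1x1 + 69.3x2 + 88.1x3 ≥ 186.6   (octane-barrels)
  2.6x2 ≤ 2.9   (benzene volume)
  4.2x1 + 5.08x2 + 4.95x3 ≥ 11.51   (energy)
  x2 ≤ 1.9
  x1, x2, x3 ≥ 0.
At the optimum only straight-run naphtha, isomerate are positive (MTBE = 0). The octane-barrels and benzene volume requirements are met with equality.
Optimal quantities: straight-run naphtha = 1.1154 barrels, isomerate = 1.2407 barrels.
Total cost: 60.04·1.1154 + 87.31·1.2407 = 175.2941.

$175.29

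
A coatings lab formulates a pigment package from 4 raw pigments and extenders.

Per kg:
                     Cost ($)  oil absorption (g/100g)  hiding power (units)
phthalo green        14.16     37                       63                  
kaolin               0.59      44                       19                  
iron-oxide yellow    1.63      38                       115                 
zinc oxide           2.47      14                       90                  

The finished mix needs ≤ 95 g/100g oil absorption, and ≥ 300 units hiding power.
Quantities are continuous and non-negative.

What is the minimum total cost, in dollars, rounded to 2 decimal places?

Let x1 = kg of phthalo green, x2 = kg of kaolin, x3 = kg of iron-oxide yellow, x4 = kg of zinc oxide.
min 14.16x1 + 0.59x2 + 1.63x3 + 2.47x4 with:
  37x1 + 44x2 + 38x3 + 14x4 ≤ 95   (oil absorption)
  63x1 + 19x2 + 115x3 + 90x4 ≥ 300   (hiding power)
  x1, x2, x3, x4 ≥ 0.
The minimum-cost mix takes nothing from phthalo green, kaolin — only iron-oxide yellow, zinc oxide. Binding constraints: oil absorption and hiding power.
So iron-oxide yellow = 2.403 kg, zinc oxide = 0.2624 kg.
Cost = 1.63·2.403 + 2.47·0.2624 = 4.56502.

$4.57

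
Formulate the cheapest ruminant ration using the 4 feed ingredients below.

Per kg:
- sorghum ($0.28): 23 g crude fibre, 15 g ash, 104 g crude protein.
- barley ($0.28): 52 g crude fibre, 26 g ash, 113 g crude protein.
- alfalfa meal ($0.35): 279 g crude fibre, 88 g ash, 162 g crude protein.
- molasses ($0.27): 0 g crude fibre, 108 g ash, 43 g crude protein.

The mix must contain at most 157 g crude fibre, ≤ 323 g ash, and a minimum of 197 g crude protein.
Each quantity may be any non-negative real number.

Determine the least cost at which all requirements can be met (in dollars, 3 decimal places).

Let x1 = kg of sorghum, x2 = kg of barley, x3 = kg of alfalfa meal, x4 = kg of molasses.
Minimize 0.28x1 + 0.28x2 + 0.35x3 + 0.27x4 with:
  23x1 + 52x2 + 279x3 ≤ 157   (crude fibre)
  15x1 + 26x2 + 88x3 + 108x4 ≤ 323   (ash)
  104x1 + 113x2 + 162x3 + 43x4 ≥ 197   (crude protein)
  x1, x2, x3, x4 ≥ 0.
The optimal basis is {barley, alfalfa meal}; sorghum, molasses drop out. There the crude fibre and crude protein constraints are tight.
Solving gives x2 = 1.278, x3 = 0.3245.
Hence cost = 0.28·1.278 + 0.35·0.3245 = $0.47142.

$0.471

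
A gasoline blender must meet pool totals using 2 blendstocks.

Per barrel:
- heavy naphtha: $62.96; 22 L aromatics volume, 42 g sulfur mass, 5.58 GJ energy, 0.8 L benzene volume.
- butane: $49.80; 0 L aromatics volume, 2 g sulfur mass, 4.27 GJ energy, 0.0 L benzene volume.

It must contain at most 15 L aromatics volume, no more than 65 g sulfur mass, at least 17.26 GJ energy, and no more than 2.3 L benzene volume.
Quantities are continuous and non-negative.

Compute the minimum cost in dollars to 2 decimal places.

$199.86

Let x1 = barrels of heavy naphtha, x2 = barrels of butane.
Minimise 62.96x1 + 49.8x2 s.t.:
  22x1 ≤ 15   (aromatics volume)
  42x1 + 2x2 ≤ 65   (sulfur mass)
  5.58x1 + 4.27x2 ≥ 17.26   (energy)
  0.8x1 ≤ 2.3   (benzene volume)
  x1, x2 ≥ 0.
Both inputs are positive at the optimum. Binding constraints: aromatics volume and energy.
So heavy naphtha = 0.68182 barrels, butane = 3.1512 barrels.
Objective = 62.96·0.68182 + 49.8·3.1512 = 199.8571.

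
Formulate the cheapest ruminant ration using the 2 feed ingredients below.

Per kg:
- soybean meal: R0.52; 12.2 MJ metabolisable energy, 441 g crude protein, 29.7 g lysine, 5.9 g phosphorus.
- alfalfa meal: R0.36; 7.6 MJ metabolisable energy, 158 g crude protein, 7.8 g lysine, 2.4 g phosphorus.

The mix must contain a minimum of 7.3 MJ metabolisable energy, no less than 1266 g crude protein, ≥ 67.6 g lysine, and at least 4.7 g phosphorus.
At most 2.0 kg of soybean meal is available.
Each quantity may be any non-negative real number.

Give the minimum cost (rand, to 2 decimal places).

R1.91

Let x1 = kg of soybean meal, x2 = kg of alfalfa meal.
Minimize 0.52x1 + 0.36x2 with:
  12.2x1 + 7.6x2 ≥ 7.3   (metabolisable energy)
  441x1 + 158x2 ≥ 1266   (crude protein)
  29.7x1 + 7.8x2 ≥ 67.6   (lysine)
  5.9x1 + 2.4x2 ≥ 4.7   (phosphorus)
  x1 ≤ 2
  x1, x2 ≥ 0.
Both inputs are positive at the optimum. There the crude protein and the soybean meal cap constraints are tight.
So soybean meal = 2 kg, alfalfa meal = 2.43 kg.
Cost = 0.52·2 + 0.36·2.43 = 1.9148.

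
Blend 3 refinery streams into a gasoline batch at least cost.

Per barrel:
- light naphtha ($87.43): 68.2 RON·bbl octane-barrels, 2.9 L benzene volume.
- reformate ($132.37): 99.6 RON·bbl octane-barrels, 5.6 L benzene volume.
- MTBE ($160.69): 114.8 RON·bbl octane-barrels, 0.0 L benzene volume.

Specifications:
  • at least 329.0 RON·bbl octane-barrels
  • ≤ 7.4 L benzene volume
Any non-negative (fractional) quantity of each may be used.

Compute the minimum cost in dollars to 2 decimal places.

$440.02

Set it up as a linear program. Let x1 = barrels of light naphtha, x2 = barrels of reformate, x3 = barrels of MTBE.
Minimise 87.43x1 + 132.37x2 + 160.69x3 subject to:
  68.2x1 + 99.6x2 + 114.8x3 ≥ 329   (octane-barrels)
  2.9x1 + 5.6x2 ≤ 7.4   (benzene volume)
  x1, x2, x3 ≥ 0.
At the optimum only light naphtha, MTBE are positive (reformate = 0). The octane-barrels and benzene volume requirements are met with equality.
Optimal quantities: light naphtha = 2.55172 barrels, MTBE = 1.34993 barrels.
Objective = 87.43·2.55172 + 160.69·1.34993 = 440.0171.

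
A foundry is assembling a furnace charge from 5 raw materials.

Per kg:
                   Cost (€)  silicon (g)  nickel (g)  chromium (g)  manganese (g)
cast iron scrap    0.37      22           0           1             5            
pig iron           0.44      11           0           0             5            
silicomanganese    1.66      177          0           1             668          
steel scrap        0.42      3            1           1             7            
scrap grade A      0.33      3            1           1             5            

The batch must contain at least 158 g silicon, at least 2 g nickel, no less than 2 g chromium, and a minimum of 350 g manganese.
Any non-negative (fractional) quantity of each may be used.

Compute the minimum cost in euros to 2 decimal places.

Let x1 = kg of cast iron scrap, x2 = kg of pig iron, x3 = kg of silicomanganese, x4 = kg of steel scrap, x5 = kg of scrap grade A.
min 0.37x1 + 0.44x2 + 1.66x3 + 0.42x4 + 0.33x5 with:
  22x1 + 11x2 + 177x3 + 3x4 + 3x5 ≥ 158   (silicon)
  1x4 + 1x5 ≥ 2   (nickel)
  1x1 + 1x3 + 1x4 + 1x5 ≥ 2   (chromium)
  5x1 + 5x2 + 668x3 + 7x4 + 5x5 ≥ 350   (manganese)
  x1, x2, x3, x4, x5 ≥ 0.
At the optimum only silicomanganese, scrap grade A are positive (cast iron scrap, pig iron, steel scrap = 0). There the silicon and nickel constraints are tight.
Solving gives x3 = 0.8588, x5 = 2.
Hence cost = 1.66·0.8588 + 0.33·2 = €2.0856.

€2.09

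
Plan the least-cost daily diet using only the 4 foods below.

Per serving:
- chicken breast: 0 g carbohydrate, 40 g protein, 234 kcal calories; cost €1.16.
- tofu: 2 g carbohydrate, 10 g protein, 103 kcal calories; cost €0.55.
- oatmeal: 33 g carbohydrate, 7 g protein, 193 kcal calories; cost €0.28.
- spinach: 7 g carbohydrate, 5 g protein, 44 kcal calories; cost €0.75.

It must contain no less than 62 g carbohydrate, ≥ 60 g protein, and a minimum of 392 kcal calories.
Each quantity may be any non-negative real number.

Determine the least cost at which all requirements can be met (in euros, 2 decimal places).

€1.88

Let x1 = servings of chicken breast, x2 = servings of tofu, x3 = servings of oatmeal, x4 = servings of spinach.
Minimise 1.16x1 + 0.55x2 + 0.28x3 + 0.75x4 with:
  2x2 + 33x3 + 7x4 ≥ 62   (carbohydrate)
  40x1 + 10x2 + 7x3 + 5x4 ≥ 60   (protein)
  234x1 + 103x2 + 193x3 + 44x4 ≥ 392   (calories)
  x1, x2, x3, x4 ≥ 0.
The cheapest feasible vertex uses only chicken breast, oatmeal; tofu, spinach are not used. Binding constraints: carbohydrate and protein.
Solving gives x1 = 1.171, x3 = 1.879.
Objective = 1.16·1.171 + 0.28·1.879 = 1.8845.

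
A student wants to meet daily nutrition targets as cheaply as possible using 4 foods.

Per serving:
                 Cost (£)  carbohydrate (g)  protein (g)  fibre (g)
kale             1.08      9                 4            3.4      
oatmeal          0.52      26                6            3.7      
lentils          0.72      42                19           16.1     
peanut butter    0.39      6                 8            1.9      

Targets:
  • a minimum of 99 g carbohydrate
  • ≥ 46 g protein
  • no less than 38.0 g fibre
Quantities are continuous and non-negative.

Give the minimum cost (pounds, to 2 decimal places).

£1.74

Set it up as a linear program. Let x1 = servings of kale, x2 = servings of oatmeal, x3 = servings of lentils, x4 = servings of peanut butter.
min 1.08x1 + 0.52x2 + 0.72x3 + 0.39x4 with:
  9x1 + 26x2 + 42x3 + 6x4 ≥ 99   (carbohydrate)
  4x1 + 6x2 + 19x3 + 8x4 ≥ 46   (protein)
  3.4x1 + 3.7x2 + 16.1x3 + 1.9x4 ≥ 38   (fibre)
  x1, x2, x3, x4 ≥ 0.
The minimum-cost mix takes nothing from kale, oatmeal, peanut butter — only lentils. There the protein constraint is tight.
So lentils = 2.421 servings.
Hence cost = 0.72·2.421 = £1.7431.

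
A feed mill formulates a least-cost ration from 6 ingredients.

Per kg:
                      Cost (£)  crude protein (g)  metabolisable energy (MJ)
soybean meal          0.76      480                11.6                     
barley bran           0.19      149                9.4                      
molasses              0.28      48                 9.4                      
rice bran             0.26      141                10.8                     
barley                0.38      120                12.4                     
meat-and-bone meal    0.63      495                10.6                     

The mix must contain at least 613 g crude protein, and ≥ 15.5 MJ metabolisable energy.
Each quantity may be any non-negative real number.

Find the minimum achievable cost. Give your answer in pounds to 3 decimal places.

£0.780

Let x1 = kg of soybean meal, x2 = kg of barley bran, x3 = kg of molasses, x4 = kg of rice bran, x5 = kg of barley, x6 = kg of meat-and-bone meal.
min 0.76x1 + 0.19x2 + 0.28x3 + 0.26x4 + 0.38x5 + 0.63x6 with:
  480x1 + 149x2 + 48x3 + 141x4 + 120x5 + 495x6 ≥ 613   (crude protein)
  11.6x1 + 9.4x2 + 9.4x3 + 10.8x4 + 12.4x5 + 10.6x6 ≥ 15.5   (metabolisable energy)
  x1, x2, x3, x4, x5, x6 ≥ 0.
The minimum-cost mix takes nothing from soybean meal, molasses, rice bran, barley — only barley bran, meat-and-bone meal. There the crude protein and metabolisable energy constraints are tight.
That vertex is x2 = 0.3822, x6 = 1.123.
Total cost: 0.19·0.3822 + 0.63·1.123 = 0.78011.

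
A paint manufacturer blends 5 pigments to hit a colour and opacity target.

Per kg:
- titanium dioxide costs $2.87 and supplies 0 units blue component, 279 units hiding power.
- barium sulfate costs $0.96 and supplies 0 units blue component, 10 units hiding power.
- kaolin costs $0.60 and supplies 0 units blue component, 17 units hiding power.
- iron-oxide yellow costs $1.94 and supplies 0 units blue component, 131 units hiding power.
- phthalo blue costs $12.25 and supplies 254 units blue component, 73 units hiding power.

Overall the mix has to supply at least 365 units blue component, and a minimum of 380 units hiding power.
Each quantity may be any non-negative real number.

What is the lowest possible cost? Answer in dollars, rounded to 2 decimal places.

$20.43

This is a linear program. Let x1 = kg of titanium dioxide, x2 = kg of barium sulfate, x3 = kg of kaolin, x4 = kg of iron-oxide yellow, x5 = kg of phthalo blue.
Minimize 2.87x1 + 0.96x2 + 0.6x3 + 1.94x4 + 12.25x5 subject to:
  254x5 ≥ 365   (blue component)
  279x1 + 10x2 + 17x3 + 131x4 + 73x5 ≥ 380   (hiding power)
  x1, x2, x3, x4, x5 ≥ 0.
The optimal basis is {titanium dioxide, phthalo blue}; barium sulfate, kaolin, iron-oxide yellow drop out. There the blue component and hiding power constraints are tight.
Solving gives x1 = 0.986, x5 = 1.437.
Objective = 2.87·0.986 + 12.25·1.437 = 20.4331.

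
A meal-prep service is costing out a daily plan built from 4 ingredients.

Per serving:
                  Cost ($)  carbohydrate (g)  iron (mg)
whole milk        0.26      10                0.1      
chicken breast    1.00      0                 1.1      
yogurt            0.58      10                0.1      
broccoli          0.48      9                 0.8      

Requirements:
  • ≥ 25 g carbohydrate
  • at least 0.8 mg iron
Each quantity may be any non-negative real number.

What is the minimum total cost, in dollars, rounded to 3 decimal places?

This is a linear program. Let x1 = servings of whole milk, x2 = servings of chicken breast, x3 = servings of yogurt, x4 = servings of broccoli.
min 0.26x1 + 1x2 + 0.58x3 + 0.48x4 subject to:
  10x1 + 10x3 + 9x4 ≥ 25   (carbohydrate)
  0.1x1 + 1.1x2 + 0.1x3 + 0.8x4 ≥ 0.8   (iron)
  x1, x2, x3, x4 ≥ 0.
The cheapest feasible vertex uses only whole milk, broccoli; chicken breast, yogurt are not used. The carbohydrate and iron requirements are met with equality.
That vertex is x1 = 1.803, x4 = 0.7746.
Objective = 0.26·1.803 + 0.48·0.7746 = 0.84059.

$0.841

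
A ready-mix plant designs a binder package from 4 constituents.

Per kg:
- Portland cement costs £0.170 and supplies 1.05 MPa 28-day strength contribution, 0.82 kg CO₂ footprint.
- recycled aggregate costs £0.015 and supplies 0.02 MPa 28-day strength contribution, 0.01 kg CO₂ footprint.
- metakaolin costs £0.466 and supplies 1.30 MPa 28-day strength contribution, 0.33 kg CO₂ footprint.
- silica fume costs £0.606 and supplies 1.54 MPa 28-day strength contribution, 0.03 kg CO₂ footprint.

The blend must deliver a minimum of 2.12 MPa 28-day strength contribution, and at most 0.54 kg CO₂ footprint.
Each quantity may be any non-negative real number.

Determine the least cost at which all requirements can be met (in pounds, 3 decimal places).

£0.683

Treat it as an LP. Let x1 = kg of Portland cement, x2 = kg of recycled aggregate, x3 = kg of metakaolin, x4 = kg of silica fume.
Minimise 0.17x1 + 0.015x2 + 0.466x3 + 0.606x4 with:
  1.05x1 + 0.02x2 + 1.3x3 + 1.54x4 ≥ 2.12   (28-day strength contribution)
  0.82x1 + 0.01x2 + 0.33x3 + 0.03x4 ≤ 0.54   (CO₂ footprint)
  x1, x2, x3, x4 ≥ 0.
At the optimum only Portland cement, silica fume are positive (recycled aggregate, metakaolin = 0). There the 28-day strength contribution and CO₂ footprint constraints are tight.
So Portland cement = 0.6237 kg, silica fume = 0.9514 kg.
Cost = 0.17·0.6237 + 0.606·0.9514 = 0.68258.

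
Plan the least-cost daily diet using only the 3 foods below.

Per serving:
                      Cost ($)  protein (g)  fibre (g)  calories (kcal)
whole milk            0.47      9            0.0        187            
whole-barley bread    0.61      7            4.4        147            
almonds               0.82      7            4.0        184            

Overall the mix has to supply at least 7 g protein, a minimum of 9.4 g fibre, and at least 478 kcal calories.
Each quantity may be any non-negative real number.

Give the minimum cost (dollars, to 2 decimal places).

$1.72

This is a linear program. Let x1 = servings of whole milk, x2 = servings of whole-barley bread, x3 = servings of almonds.
Minimise 0.47x1 + 0.61x2 + 0.82x3 s.t.:
  9x1 + 7x2 + 7x3 ≥ 7   (protein)
  4.4x2 + 4x3 ≥ 9.4   (fibre)
  187x1 + 147x2 + 184x3 ≥ 478   (calories)
  x1, x2, x3 ≥ 0.
At the optimum only whole milk, whole-barley bread are positive (almonds = 0). The fibre and calories requirements are met with equality.
Optimal quantities: whole milk = 0.8768 servings, whole-barley bread = 2.136 servings.
Total cost: 0.47·0.8768 + 0.61·2.136 = 1.7151.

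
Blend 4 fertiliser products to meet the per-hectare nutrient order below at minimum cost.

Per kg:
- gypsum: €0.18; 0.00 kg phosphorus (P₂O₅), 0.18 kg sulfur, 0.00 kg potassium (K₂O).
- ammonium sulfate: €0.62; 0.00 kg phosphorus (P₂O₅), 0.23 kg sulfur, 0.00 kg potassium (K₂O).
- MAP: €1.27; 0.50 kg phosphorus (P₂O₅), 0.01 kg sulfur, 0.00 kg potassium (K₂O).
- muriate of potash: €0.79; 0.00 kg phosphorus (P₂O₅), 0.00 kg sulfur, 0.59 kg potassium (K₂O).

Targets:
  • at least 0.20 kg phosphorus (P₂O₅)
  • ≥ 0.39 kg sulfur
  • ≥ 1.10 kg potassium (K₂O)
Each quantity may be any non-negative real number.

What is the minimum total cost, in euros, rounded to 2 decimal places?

Treat it as an LP. Let x1 = kg of gypsum, x2 = kg of ammonium sulfate, x3 = kg of MAP, x4 = kg of muriate of potash.
min 0.18x1 + 0.62x2 + 1.27x3 + 0.79x4 with:
  0.5x3 ≥ 0.2   (phosphorus (P₂O₅))
  0.18x1 + 0.23x2 + 0.01x3 ≥ 0.39   (sulfur)
  0.59x4 ≥ 1.1   (potassium (K₂O))
  x1, x2, x3, x4 ≥ 0.
At the optimum only gypsum, MAP, muriate of potash are positive (ammonium sulfate = 0). There the phosphorus (P₂O₅), sulfur, potassium (K₂O) constraints are tight.
Optimal quantities: gypsum = 2.144 kg, MAP = 0.4 kg, muriate of potash = 1.864 kg.
Total cost: 0.18·2.144 + 1.27·0.4 + 0.79·1.864 = 2.3665.

€2.37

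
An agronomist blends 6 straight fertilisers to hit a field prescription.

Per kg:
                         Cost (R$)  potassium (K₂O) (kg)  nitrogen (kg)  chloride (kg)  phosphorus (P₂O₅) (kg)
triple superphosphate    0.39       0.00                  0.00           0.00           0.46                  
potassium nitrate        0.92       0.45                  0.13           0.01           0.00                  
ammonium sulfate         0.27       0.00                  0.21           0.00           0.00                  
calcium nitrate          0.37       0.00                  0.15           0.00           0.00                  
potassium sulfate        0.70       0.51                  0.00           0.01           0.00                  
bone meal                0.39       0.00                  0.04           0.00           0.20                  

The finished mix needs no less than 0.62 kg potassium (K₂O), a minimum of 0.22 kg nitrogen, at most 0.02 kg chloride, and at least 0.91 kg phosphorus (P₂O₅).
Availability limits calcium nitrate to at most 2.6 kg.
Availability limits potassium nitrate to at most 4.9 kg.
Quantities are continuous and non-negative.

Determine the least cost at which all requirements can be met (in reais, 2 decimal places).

R$1.91

Let x1 = kg of triple superphosphate, x2 = kg of potassium nitrate, x3 = kg of ammonium sulfate, x4 = kg of calcium nitrate, x5 = kg of potassium sulfate, x6 = kg of bone meal.
min 0.39x1 + 0.92x2 + 0.27x3 + 0.37x4 + 0.7x5 + 0.39x6 with:
  0.45x2 + 0.51x5 ≥ 0.62   (potassium (K₂O))
  0.13x2 + 0.21x3 + 0.15x4 + 0.04x6 ≥ 0.22   (nitrogen)
  0.01x2 + 0.01x5 ≤ 0.02   (chloride)
  0.46x1 + 0.2x6 ≥ 0.91   (phosphorus (P₂O₅))
  x4 ≤ 2.6
  x2 ≤ 4.9
  x1, x2, x3, x4, x5, x6 ≥ 0.
At the optimum only triple superphosphate, ammonium sulfate, potassium sulfate are positive (potassium nitrate, calcium nitrate, bone meal = 0). Binding constraints: potassium (K₂O), nitrogen, phosphorus (P₂O₅).
That vertex is x1 = 1.978, x3 = 1.048, x5 = 1.216.
Total cost: 0.39·1.978 + 0.27·1.048 + 0.7·1.216 = 1.9056.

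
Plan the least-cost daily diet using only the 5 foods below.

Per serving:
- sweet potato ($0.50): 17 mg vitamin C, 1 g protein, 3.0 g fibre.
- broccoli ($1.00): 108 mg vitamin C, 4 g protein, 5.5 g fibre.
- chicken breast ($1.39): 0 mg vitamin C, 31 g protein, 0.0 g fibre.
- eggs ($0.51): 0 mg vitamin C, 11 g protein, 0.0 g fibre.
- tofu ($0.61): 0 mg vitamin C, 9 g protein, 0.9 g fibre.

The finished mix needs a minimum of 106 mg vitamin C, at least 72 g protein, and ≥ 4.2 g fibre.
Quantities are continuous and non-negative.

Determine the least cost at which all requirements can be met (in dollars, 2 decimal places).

Set it up as a linear program. Let x1 = servings of sweet potato, x2 = servings of broccoli, x3 = servings of chicken breast, x4 = servings of eggs, x5 = servings of tofu.
min 0.5x1 + 1x2 + 1.39x3 + 0.51x4 + 0.61x5 with:
  17x1 + 108x2 ≥ 106   (vitamin C)
  1x1 + 4x2 + 31x3 + 11x4 + 9x5 ≥ 72   (protein)
  3x1 + 5.5x2 + 0.9x5 ≥ 4.2   (fibre)
  x1, x2, x3, x4, x5 ≥ 0.
At the optimum only broccoli, chicken breast are positive (sweet potato, eggs, tofu = 0). Binding constraints: vitamin C and protein.
That vertex is x2 = 0.9815, x3 = 2.196.
Cost = 1·0.9815 + 1.39·2.196 = 4.0339.

$4.03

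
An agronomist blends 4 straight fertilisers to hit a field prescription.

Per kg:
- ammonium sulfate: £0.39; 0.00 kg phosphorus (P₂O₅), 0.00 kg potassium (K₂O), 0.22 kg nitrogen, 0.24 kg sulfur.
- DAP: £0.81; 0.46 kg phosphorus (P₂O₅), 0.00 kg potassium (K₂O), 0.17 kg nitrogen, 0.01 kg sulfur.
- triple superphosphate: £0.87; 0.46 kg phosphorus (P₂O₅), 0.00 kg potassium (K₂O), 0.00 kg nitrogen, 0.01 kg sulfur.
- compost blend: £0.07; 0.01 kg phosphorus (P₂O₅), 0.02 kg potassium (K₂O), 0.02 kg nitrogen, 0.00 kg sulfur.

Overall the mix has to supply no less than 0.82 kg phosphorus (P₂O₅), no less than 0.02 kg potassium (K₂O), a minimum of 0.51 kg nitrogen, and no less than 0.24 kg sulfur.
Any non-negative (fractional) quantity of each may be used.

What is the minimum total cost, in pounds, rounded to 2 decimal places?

£1.86

Set it up as a linear program. Let x1 = kg of ammonium sulfate, x2 = kg of DAP, x3 = kg of triple superphosphate, x4 = kg of compost blend.
min 0.39x1 + 0.81x2 + 0.87x3 + 0.07x4 with:
  0.46x2 + 0.46x3 + 0.01x4 ≥ 0.82   (phosphorus (P₂O₅))
  0.02x4 ≥ 0.02   (potassium (K₂O))
  0.22x1 + 0.17x2 + 0.02x4 ≥ 0.51   (nitrogen)
  0.24x1 + 0.01x2 + 0.01x3 ≥ 0.24   (sulfur)
  x1, x2, x3, x4 ≥ 0.
The cheapest feasible vertex uses only ammonium sulfate, DAP, compost blend; triple superphosphate is not used. There the phosphorus (P₂O₅), potassium (K₂O), sulfur constraints are tight.
Optimal quantities: ammonium sulfate = 0.9266 kg, DAP = 1.761 kg, compost blend = 1 kg.
Objective = 0.39·0.9266 + 0.81·1.761 + 0.07·1 = 1.8578.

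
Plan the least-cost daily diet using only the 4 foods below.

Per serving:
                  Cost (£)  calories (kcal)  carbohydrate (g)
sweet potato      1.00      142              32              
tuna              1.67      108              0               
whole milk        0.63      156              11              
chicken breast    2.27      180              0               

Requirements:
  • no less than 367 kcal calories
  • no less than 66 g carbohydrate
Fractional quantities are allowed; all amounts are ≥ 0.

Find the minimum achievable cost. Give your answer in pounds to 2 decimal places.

£2.26

Treat it as an LP. Let x1 = servings of sweet potato, x2 = servings of tuna, x3 = servings of whole milk, x4 = servings of chicken breast.
Minimise 1x1 + 1.67x2 + 0.63x3 + 2.27x4 subject to:
  142x1 + 108x2 + 156x3 + 180x4 ≥ 367   (calories)
  32x1 + 11x3 ≥ 66   (carbohydrate)
  x1, x2, x3, x4 ≥ 0.
The minimum-cost mix takes nothing from tuna, chicken breast — only sweet potato, whole milk. Binding constraints: calories and carbohydrate.
Optimal quantities: sweet potato = 1.825 servings, whole milk = 0.6915 servings.
Cost = 1·1.825 + 0.63·0.6915 = 2.2606.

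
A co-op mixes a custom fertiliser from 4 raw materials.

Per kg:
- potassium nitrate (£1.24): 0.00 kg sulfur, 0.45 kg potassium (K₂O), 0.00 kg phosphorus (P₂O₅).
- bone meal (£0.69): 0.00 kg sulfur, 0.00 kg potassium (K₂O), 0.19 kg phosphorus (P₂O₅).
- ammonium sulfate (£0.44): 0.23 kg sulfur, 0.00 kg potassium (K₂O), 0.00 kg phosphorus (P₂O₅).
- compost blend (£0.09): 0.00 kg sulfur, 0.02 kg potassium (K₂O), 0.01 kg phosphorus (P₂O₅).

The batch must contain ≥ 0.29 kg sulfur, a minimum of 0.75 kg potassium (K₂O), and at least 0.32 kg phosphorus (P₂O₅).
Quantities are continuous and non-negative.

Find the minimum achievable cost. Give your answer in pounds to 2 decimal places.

£3.74

Let x1 = kg of potassium nitrate, x2 = kg of bone meal, x3 = kg of ammonium sulfate, x4 = kg of compost blend.
Minimise 1.24x1 + 0.69x2 + 0.44x3 + 0.09x4 subject to:
  0.23x3 ≥ 0.29   (sulfur)
  0.45x1 + 0.02x4 ≥ 0.75   (potassium (K₂O))
  0.19x2 + 0.01x4 ≥ 0.32   (phosphorus (P₂O₅))
  x1, x2, x3, x4 ≥ 0.
The optimal basis is {potassium nitrate, ammonium sulfate, compost blend}; bone meal drops out. Binding constraints: sulfur, potassium (K₂O), phosphorus (P₂O₅).
Solving gives x1 = 0.2444, x3 = 1.261, x4 = 32.
Total cost: 1.24·0.2444 + 0.44·1.261 + 0.09·32 = 3.7379.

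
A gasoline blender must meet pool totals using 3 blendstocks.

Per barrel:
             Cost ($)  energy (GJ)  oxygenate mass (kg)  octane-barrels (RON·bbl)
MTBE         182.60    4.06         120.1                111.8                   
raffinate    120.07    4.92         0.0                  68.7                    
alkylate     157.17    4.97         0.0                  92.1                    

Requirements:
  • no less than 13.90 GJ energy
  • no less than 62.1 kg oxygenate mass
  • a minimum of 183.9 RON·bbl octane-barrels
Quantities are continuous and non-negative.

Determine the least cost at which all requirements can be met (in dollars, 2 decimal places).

Treat it as an LP. Let x1 = barrels of MTBE, x2 = barrels of raffinate, x3 = barrels of alkylate.
Minimize 182.6x1 + 120.07x2 + 157.17x3 subject to:
  4.06x1 + 4.92x2 + 4.97x3 ≥ 13.9   (energy)
  120.1x1 ≥ 62.1   (oxygenate mass)
  111.8x1 + 68.7x2 + 92.1x3 ≥ 183.9   (octane-barrels)
  x1, x2, x3 ≥ 0.
The optimal basis is {MTBE, raffinate}; alkylate drops out. There the energy and oxygenate mass constraints are tight.
Solving gives x1 = 0.517069, x2 = 2.39852.
Hence cost = 182.6·0.517069 + 120.07·2.39852 = $382.4071.

$382.41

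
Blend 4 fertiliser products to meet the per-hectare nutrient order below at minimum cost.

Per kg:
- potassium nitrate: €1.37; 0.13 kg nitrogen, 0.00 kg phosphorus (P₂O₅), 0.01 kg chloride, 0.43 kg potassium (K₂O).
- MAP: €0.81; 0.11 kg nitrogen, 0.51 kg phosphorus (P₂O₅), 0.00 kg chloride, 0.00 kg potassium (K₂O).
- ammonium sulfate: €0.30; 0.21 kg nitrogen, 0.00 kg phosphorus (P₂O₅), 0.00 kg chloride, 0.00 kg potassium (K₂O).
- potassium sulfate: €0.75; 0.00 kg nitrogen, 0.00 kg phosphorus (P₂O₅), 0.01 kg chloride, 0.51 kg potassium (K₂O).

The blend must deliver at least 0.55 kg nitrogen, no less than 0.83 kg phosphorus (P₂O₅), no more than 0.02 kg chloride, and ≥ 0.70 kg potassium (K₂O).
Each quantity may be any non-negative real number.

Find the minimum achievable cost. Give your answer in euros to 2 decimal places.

€2.88

Let x1 = kg of potassium nitrate, x2 = kg of MAP, x3 = kg of ammonium sulfate, x4 = kg of potassium sulfate.
Minimize 1.37x1 + 0.81x2 + 0.3x3 + 0.75x4 subject to:
  0.13x1 + 0.11x2 + 0.21x3 ≥ 0.55   (nitrogen)
  0.51x2 ≥ 0.83   (phosphorus (P₂O₅))
  0.01x1 + 0.01x4 ≤ 0.02   (chloride)
  0.43x1 + 0.51x4 ≥ 0.7   (potassium (K₂O))
  x1, x2, x3, x4 ≥ 0.
The optimal basis is {MAP, ammonium sulfate, potassium sulfate}; potassium nitrate drops out. Binding constraints: nitrogen, phosphorus (P₂O₅), potassium (K₂O).
Optimal quantities: MAP = 1.627 kg, ammonium sulfate = 1.767 kg, potassium sulfate = 1.373 kg.
Objective = 0.81·1.627 + 0.3·1.767 + 0.75·1.373 = 2.8777.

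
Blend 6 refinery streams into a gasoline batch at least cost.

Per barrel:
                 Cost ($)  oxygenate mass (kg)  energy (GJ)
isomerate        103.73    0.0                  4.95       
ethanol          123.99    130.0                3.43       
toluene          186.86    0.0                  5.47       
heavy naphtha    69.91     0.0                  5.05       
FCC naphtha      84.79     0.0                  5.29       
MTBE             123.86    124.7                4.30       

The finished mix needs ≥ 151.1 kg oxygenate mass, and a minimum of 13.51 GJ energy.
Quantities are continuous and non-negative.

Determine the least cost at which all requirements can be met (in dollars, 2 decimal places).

$264.98

Set it up as a linear program. Let x1 = barrels of isomerate, x2 = barrels of ethanol, x3 = barrels of toluene, x4 = barrels of heavy naphtha, x5 = barrels of FCC naphtha, x6 = barrels of MTBE.
min 103.73x1 + 123.99x2 + 186.86x3 + 69.91x4 + 84.79x5 + 123.86x6 subject to:
  130x2 + 124.7x6 ≥ 151.1   (oxygenate mass)
  4.95x1 + 3.43x2 + 5.47x3 + 5.05x4 + 5.29x5 + 4.3x6 ≥ 13.51   (energy)
  x1, x2, x3, x4, x5, x6 ≥ 0.
The cheapest feasible vertex uses only heavy naphtha, MTBE; isomerate, ethanol, toluene, FCC naphtha are not used. Binding constraints: oxygenate mass and energy.
So heavy naphtha = 1.643 barrels, MTBE = 1.212 barrels.
Objective = 69.91·1.643 + 123.86·1.212 = 264.9805.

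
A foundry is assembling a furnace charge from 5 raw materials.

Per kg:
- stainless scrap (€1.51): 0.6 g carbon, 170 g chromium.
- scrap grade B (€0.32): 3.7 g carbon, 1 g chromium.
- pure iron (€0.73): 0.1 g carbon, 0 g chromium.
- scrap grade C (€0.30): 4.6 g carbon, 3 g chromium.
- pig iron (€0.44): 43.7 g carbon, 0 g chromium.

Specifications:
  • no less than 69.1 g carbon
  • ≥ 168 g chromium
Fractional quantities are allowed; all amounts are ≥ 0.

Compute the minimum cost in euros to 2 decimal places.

This is a linear program. Let x1 = kg of stainless scrap, x2 = kg of scrap grade B, x3 = kg of pure iron, x4 = kg of scrap grade C, x5 = kg of pig iron.
Minimise 1.51x1 + 0.32x2 + 0.73x3 + 0.3x4 + 0.44x5 s.t.:
  0.6x1 + 3.7x2 + 0.1x3 + 4.6x4 + 43.7x5 ≥ 69.1   (carbon)
  170x1 + 1x2 + 3x4 ≥ 168   (chromium)
  x1, x2, x3, x4, x5 ≥ 0.
The optimal basis is {stainless scrap, pig iron}; scrap grade B, pure iron, scrap grade C drop out. Binding constraints: carbon and chromium.
So stainless scrap = 0.9882 kg, pig iron = 1.568 kg.
Cost = 1.51·0.9882 + 0.44·1.568 = 2.1821.

€2.18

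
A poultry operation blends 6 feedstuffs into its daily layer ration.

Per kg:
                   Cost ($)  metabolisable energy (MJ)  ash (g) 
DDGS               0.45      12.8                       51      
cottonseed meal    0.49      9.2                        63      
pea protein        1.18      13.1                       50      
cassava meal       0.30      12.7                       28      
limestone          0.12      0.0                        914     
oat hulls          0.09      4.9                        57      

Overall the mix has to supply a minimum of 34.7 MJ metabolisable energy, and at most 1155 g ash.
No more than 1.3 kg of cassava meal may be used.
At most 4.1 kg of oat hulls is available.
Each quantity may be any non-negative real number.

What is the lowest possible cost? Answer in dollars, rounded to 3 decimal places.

$0.714

Let x1 = kg of DDGS, x2 = kg of cottonseed meal, x3 = kg of pea protein, x4 = kg of cassava meal, x5 = kg of limestone, x6 = kg of oat hulls.
Minimize 0.45x1 + 0.49x2 + 1.18x3 + 0.3x4 + 0.12x5 + 0.09x6 s.t.:
  12.8x1 + 9.2x2 + 13.1x3 + 12.7x4 + 4.9x6 ≥ 34.7   (metabolisable energy)
  51x1 + 63x2 + 50x3 + 28x4 + 914x5 + 57x6 ≤ 1155   (ash)
  x4 ≤ 1.3
  x6 ≤ 4.1
  x1, x2, x3, x4, x5, x6 ≥ 0.
At the optimum only cassava meal, oat hulls are positive (DDGS, cottonseed meal, pea protein, limestone = 0). Binding constraints: metabolisable energy and the oat hulls cap.
Solving gives x4 = 1.15, x6 = 4.1.
Total cost: 0.3·1.15 + 0.09·4.1 = 0.71400.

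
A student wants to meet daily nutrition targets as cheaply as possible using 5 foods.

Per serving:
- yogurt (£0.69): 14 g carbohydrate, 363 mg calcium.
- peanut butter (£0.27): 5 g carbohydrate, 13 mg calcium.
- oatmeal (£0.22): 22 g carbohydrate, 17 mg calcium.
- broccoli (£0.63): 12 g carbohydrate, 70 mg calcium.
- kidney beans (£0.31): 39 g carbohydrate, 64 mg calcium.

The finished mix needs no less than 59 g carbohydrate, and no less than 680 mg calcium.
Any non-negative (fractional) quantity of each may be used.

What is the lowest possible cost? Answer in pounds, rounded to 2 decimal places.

Let x1 = servings of yogurt, x2 = servings of peanut butter, x3 = servings of oatmeal, x4 = servings of broccoli, x5 = servings of kidney beans.
min 0.69x1 + 0.27x2 + 0.22x3 + 0.63x4 + 0.31x5 with:
  14x1 + 5x2 + 22x3 + 12x4 + 39x5 ≥ 59   (carbohydrate)
  363x1 + 13x2 + 17x3 + 70x4 + 64x5 ≥ 680   (calcium)
  x1, x2, x3, x4, x5 ≥ 0.
The minimum-cost mix takes nothing from peanut butter, oatmeal, broccoli — only yogurt, kidney beans. Binding constraints: carbohydrate and calcium.
Solving gives x1 = 1.715, x5 = 0.8971.
Hence cost = 0.69·1.715 + 0.31·0.8971 = £1.4615.

£1.46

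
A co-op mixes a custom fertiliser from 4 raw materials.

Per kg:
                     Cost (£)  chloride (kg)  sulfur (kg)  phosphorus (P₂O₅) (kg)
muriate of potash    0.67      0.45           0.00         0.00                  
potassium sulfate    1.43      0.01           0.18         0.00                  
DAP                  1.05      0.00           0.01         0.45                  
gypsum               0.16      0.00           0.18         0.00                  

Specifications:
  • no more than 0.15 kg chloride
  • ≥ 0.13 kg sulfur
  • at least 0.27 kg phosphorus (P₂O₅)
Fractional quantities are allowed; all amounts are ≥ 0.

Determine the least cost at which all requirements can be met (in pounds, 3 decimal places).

Treat it as an LP. Let x1 = kg of muriate of potash, x2 = kg of potassium sulfate, x3 = kg of DAP, x4 = kg of gypsum.
Minimize 0.67x1 + 1.43x2 + 1.05x3 + 0.16x4 s.t.:
  0.45x1 + 0.01x2 ≤ 0.15   (chloride)
  0.18x2 + 0.01x3 + 0.18x4 ≥ 0.13   (sulfur)
  0.45x3 ≥ 0.27   (phosphorus (P₂O₅))
  x1, x2, x3, x4 ≥ 0.
At the optimum only DAP, gypsum are positive (muriate of potash, potassium sulfate = 0). There the sulfur and phosphorus (P₂O₅) constraints are tight.
So DAP = 0.6 kg, gypsum = 0.6889 kg.
Total cost: 1.05·0.6 + 0.16·0.6889 = 0.74022.

£0.740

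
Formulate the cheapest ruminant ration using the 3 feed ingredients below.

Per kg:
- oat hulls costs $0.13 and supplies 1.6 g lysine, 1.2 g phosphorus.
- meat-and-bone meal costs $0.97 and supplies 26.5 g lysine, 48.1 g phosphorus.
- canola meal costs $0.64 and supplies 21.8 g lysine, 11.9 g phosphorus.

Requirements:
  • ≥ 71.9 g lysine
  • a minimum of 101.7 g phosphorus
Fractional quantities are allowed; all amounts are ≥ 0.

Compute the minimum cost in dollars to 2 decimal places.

Let x1 = kg of oat hulls, x2 = kg of meat-and-bone meal, x3 = kg of canola meal.
Minimise 0.13x1 + 0.97x2 + 0.64x3 with:
  1.6x1 + 26.5x2 + 21.8x3 ≥ 71.9   (lysine)
  1.2x1 + 48.1x2 + 11.9x3 ≥ 101.7   (phosphorus)
  x1, x2, x3 ≥ 0.
The optimal basis is {meat-and-bone meal, canola meal}; oat hulls drops out. The lysine and phosphorus requirements are met with equality.
Solving gives x2 = 1.857, x3 = 1.041.
Cost = 0.97·1.857 + 0.64·1.041 = 2.4675.

$2.47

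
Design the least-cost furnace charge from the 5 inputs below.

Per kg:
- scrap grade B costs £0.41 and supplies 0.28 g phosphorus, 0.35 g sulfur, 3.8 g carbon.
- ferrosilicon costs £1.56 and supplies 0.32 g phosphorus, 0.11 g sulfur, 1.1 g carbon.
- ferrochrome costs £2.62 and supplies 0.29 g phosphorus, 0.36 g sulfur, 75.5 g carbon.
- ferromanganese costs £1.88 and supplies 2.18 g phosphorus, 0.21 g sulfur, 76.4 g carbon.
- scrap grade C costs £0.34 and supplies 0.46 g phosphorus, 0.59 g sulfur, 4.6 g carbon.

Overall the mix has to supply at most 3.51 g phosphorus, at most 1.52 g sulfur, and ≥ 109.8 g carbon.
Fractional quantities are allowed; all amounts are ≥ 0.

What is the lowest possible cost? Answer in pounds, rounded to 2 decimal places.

Set it up as a linear program. Let x1 = kg of scrap grade B, x2 = kg of ferrosilicon, x3 = kg of ferrochrome, x4 = kg of ferromanganese, x5 = kg of scrap grade C.
Minimize 0.41x1 + 1.56x2 + 2.62x3 + 1.88x4 + 0.34x5 with:
  0.28x1 + 0.32x2 + 0.29x3 + 2.18x4 + 0.46x5 ≤ 3.51   (phosphorus)
  0.35x1 + 0.11x2 + 0.36x3 + 0.21x4 + 0.59x5 ≤ 1.52   (sulfur)
  3.8x1 + 1.1x2 + 75.5x3 + 76.4x4 + 4.6x5 ≥ 109.8   (carbon)
  x1, x2, x3, x4, x5 ≥ 0.
The optimal basis is {ferromanganese}; scrap grade B, ferrosilicon, ferrochrome, scrap grade C drop out. There the carbon constraint is tight.
That vertex is x4 = 1.437.
Hence cost = 1.88·1.437 = £2.7016.

£2.70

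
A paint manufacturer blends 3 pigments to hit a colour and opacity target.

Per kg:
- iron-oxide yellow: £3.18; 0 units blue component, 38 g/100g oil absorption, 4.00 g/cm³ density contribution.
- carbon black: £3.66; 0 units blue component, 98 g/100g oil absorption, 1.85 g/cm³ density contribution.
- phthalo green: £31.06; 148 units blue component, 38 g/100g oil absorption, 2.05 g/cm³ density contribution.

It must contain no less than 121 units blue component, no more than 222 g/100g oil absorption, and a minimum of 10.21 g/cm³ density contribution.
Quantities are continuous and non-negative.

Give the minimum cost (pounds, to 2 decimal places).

£32.18

Let x1 = kg of iron-oxide yellow, x2 = kg of carbon black, x3 = kg of phthalo green.
Minimize 3.18x1 + 3.66x2 + 31.06x3 s.t.:
  148x3 ≥ 121   (blue component)
  38x1 + 98x2 + 38x3 ≤ 222   (oil absorption)
  4x1 + 1.85x2 + 2.05x3 ≥ 10.21   (density contribution)
  x1, x2, x3 ≥ 0.
At the optimum only iron-oxide yellow, phthalo green are positive (carbon black = 0). Binding constraints: blue component and density contribution.
Solving gives x1 = 2.133, x3 = 0.8176.
Objective = 3.18·2.133 + 31.06·0.8176 = 32.1776.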